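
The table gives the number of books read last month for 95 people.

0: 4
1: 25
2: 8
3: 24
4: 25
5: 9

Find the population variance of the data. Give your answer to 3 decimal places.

Values: 0, 1, 2, 3, 4, 5
n = 95, Σfx = 258, mean = 2.7158
Σfx² = 898
Σf(x − x̄)² = Σfx² − (Σfx)²/n = 898 − 258²/95 = 197.3263
Population variance = 197.3263 / 95 = 2.0771

2.077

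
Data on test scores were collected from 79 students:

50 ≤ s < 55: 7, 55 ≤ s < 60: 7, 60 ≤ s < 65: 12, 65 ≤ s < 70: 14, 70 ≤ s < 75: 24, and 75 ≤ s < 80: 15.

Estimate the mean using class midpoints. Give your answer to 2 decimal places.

Midpoints: 52.5, 57.5, 62.5, 67.5, 72.5, 77.5
Σfm = 7×52.5 + 7×57.5 + 12×62.5 + 14×67.5 + 24×72.5 + 15×77.5 = 5367.5
n = Σf = 79
Mean = 5367.5 / 79 = 67.9430

67.94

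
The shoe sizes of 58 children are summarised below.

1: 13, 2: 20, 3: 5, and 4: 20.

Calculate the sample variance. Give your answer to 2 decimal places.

1.41

Values: 1, 2, 3, 4
n = 58, Σfx = 148, mean = 2.5517
Σfx² = 458
Σf(x − x̄)² = Σfx² − (Σfx)²/n = 458 − 148²/58 = 80.3448
Sample variance = 80.3448 / 57 = 1.4096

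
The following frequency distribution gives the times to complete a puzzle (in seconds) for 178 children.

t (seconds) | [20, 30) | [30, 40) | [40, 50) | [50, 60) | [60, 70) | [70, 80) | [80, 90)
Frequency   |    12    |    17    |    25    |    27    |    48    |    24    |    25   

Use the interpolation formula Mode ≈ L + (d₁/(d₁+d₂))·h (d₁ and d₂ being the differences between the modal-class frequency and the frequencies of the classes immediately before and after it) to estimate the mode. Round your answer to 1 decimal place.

Modal class: [60, 70) (highest frequency 48).
d₁ = 48 − 27 = 21, d₂ = 48 − 24 = 24
Mode ≈ 60 + (21/(21+24)) × 10 = 60 + 4.6667 = 64.6667

64.7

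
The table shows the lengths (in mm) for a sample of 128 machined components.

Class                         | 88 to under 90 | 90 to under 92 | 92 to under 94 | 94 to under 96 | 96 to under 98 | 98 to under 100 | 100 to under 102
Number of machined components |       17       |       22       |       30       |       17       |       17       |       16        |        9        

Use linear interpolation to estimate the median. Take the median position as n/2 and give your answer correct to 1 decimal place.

Cumulative frequencies: 17, 39, 69, 86, 103, 119, 128
n = 128; position = n/2 = 64.
This falls in the class 92 to under 94: L = 92, F = 39, f = 30, h = 2.
Median ≈ 92 + ((64 − 39) / 30) × 2 = 93.6667

93.7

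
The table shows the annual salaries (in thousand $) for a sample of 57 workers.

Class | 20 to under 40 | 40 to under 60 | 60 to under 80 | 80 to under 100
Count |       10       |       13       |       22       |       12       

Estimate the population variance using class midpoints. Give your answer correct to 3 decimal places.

401.847

Midpoints: 30, 50, 70, 90
n = 57, Σfm = 3570, mean = 62.6316
Σfm² = 246500
Σf(m − x̄)² = Σfm² − (Σfm)²/n = 246500 − 3570²/57 = 22905.2632
Population variance = 22905.2632 / 57 = 401.8467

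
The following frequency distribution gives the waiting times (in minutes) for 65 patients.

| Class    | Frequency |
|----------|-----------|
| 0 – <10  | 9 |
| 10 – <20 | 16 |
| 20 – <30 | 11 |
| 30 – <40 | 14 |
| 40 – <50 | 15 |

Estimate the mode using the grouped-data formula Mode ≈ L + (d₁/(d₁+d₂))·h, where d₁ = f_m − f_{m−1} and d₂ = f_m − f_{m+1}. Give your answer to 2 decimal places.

Modal class: 10 – <20 (highest frequency 16).
d₁ = 16 − 9 = 7, d₂ = 16 − 11 = 5
Mode ≈ 10 + (7/(7+5)) × 10 = 10 + 5.8333 = 15.8333

15.83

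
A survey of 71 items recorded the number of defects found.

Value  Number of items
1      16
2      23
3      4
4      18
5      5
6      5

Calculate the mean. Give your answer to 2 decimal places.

2.83

Values: 1, 2, 3, 4, 5, 6
Σfx = 16×1 + 23×2 + 4×3 + 18×4 + 5×5 + 5×6 = 201
n = Σf = 71
Mean = 201 / 71 = 2.8310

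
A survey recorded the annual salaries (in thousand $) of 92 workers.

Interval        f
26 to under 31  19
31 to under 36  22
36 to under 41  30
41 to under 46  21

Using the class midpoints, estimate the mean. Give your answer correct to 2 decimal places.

36.38

Midpoints: 28.5, 33.5, 38.5, 43.5
Σfm = 19×28.5 + 22×33.5 + 30×38.5 + 21×43.5 = 3347
n = Σf = 92
Mean = 3347 / 92 = 36.3804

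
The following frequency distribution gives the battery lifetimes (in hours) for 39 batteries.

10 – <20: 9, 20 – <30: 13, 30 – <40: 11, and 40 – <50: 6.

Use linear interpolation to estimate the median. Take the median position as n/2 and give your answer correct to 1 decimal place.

Cumulative frequencies: 9, 22, 33, 39
n = 39; position = n/2 = 19.5.
This falls in the class 20 – <30: L = 20, F = 9, f = 13, h = 10.
Median ≈ 20 + ((19.5 − 9) / 13) × 10 = 28.0769

28.1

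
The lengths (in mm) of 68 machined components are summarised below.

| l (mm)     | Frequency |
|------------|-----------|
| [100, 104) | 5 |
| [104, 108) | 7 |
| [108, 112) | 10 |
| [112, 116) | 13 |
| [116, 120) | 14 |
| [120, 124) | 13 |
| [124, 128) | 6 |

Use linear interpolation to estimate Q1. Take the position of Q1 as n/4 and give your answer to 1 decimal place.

110.0

Cumulative frequencies: 5, 12, 22, 35, 49, 62, 68
n = 68; position = n/4 = 17.
This falls in the class [108, 112): L = 108, F = 12, f = 10, h = 4.
Lower quartile ≈ 108 + ((17 − 12) / 10) × 4 = 110.0000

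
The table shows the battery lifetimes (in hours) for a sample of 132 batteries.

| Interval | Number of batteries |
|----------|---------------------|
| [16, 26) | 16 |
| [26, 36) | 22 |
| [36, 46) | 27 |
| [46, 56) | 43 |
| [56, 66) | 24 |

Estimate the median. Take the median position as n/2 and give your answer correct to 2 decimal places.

Cumulative frequencies: 16, 38, 65, 108, 132
n = 132; position = n/2 = 66.
This falls in the class [46, 56): L = 46, F = 65, f = 43, h = 10.
Median ≈ 46 + ((66 − 65) / 43) × 10 = 46.2326

46.23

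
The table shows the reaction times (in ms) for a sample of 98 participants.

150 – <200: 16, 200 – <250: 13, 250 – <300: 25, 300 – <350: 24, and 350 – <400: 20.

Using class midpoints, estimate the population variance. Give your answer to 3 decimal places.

Midpoints: 175, 225, 275, 325, 375
n = 98, Σfm = 27900, mean = 284.6939
Σfm² = 8386250
Σf(m − x̄)² = Σfm² − (Σfm)²/n = 8386250 − 27900²/98 = 443290.8163
Population variance = 443290.8163 / 98 = 4523.3757

4523.376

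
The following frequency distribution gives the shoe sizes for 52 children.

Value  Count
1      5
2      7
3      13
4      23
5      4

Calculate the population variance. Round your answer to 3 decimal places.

Values: 1, 2, 3, 4, 5
n = 52, Σfx = 170, mean = 3.2692
Σfx² = 618
Σf(x − x̄)² = Σfx² − (Σfx)²/n = 618 − 170²/52 = 62.2308
Population variance = 62.2308 / 52 = 1.1967

1.197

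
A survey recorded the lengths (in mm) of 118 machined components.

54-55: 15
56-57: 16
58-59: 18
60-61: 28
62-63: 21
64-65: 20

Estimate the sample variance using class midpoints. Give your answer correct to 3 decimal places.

10.537

Midpoints: 54.5, 56.5, 58.5, 60.5, 62.5, 64.5
n = 118, Σfm = 7071, mean = 59.9237
Σfm² = 424953.5
Σf(m − x̄)² = Σfm² − (Σfm)²/n = 424953.5 − 7071²/118 = 1232.8136
Sample variance = 1232.8136 / 117 = 10.5369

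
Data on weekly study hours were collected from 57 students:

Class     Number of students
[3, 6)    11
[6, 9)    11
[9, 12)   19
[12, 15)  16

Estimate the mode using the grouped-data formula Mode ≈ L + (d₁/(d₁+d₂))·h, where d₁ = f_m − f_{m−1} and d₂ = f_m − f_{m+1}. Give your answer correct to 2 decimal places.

Modal class: [9, 12) (highest frequency 19).
d₁ = 19 − 11 = 8, d₂ = 19 − 16 = 3
Mode ≈ 9 + (8/(8+3)) × 3 = 9 + 2.1818 = 11.1818

11.18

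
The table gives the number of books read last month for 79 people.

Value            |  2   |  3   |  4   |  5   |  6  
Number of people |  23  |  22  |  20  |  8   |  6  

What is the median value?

3

Cumulative frequencies: 23, 45, 65, 73, 79
n = 79, so the median is the value in position (n+1)/2 = 40.
Position 40 falls at value 3.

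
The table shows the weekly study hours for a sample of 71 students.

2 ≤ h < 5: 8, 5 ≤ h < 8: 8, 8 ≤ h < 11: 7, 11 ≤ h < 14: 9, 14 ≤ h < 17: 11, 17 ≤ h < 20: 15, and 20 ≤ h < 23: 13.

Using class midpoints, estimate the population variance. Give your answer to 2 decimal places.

35.96

Midpoints: 3.5, 6.5, 9.5, 12.5, 15.5, 18.5, 21.5
n = 71, Σfm = 986.5, mean = 13.8944
Σfm² = 16259.75
Σf(m − x̄)² = Σfm² − (Σfm)²/n = 16259.75 − 986.5²/71 = 2552.9577
Population variance = 2552.9577 / 71 = 35.9572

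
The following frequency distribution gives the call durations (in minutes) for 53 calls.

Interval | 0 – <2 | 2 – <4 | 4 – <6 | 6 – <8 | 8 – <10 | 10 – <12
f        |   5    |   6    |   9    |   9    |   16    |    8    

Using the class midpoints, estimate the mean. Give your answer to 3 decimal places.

6.849

Midpoints: 1, 3, 5, 7, 9, 11
Σfm = 5×1 + 6×3 + 9×5 + 9×7 + 16×9 + 8×11 = 363
n = Σf = 53
Mean = 363 / 53 = 6.8491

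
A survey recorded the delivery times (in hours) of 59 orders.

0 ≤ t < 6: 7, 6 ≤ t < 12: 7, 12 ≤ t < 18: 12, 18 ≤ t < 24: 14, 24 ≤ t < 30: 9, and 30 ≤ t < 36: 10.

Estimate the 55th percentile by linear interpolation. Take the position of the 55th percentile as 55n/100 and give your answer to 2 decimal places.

20.76

Cumulative frequencies: 7, 14, 26, 40, 49, 59
n = 59; position = 55n/100 = 32.45.
This falls in the class 18 ≤ t < 24: L = 18, F = 26, f = 14, h = 6.
55th percentile ≈ 18 + ((32.45 − 26) / 14) × 6 = 20.7643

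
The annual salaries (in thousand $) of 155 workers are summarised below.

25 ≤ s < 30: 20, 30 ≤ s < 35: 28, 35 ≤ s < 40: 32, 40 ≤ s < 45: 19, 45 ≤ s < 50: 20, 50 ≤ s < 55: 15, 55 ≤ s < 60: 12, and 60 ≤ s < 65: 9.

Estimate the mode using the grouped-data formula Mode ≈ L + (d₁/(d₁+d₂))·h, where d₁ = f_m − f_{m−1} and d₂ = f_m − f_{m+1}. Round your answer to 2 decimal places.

36.18

Modal class: 35 ≤ s < 40 (highest frequency 32).
d₁ = 32 − 28 = 4, d₂ = 32 − 19 = 13
Mode ≈ 35 + (4/(4+13)) × 5 = 35 + 1.1765 = 36.1765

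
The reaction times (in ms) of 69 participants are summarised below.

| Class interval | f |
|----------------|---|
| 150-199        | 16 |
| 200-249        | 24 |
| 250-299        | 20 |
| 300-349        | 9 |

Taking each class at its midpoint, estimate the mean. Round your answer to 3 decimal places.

Midpoints: 174.5, 224.5, 274.5, 324.5
Σfm = 16×174.5 + 24×224.5 + 20×274.5 + 9×324.5 = 16590.5
n = Σf = 69
Mean = 16590.5 / 69 = 240.4420

240.442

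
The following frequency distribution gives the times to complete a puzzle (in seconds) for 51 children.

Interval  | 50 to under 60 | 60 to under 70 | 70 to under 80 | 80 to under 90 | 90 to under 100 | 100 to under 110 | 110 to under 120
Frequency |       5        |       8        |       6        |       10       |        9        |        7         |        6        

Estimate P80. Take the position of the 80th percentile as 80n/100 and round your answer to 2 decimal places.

Cumulative frequencies: 5, 13, 19, 29, 38, 45, 51
n = 51; position = 80n/100 = 40.8.
This falls in the class 100 to under 110: L = 100, F = 38, f = 7, h = 10.
80th percentile ≈ 100 + ((40.8 − 38) / 7) × 10 = 104.0000

104.00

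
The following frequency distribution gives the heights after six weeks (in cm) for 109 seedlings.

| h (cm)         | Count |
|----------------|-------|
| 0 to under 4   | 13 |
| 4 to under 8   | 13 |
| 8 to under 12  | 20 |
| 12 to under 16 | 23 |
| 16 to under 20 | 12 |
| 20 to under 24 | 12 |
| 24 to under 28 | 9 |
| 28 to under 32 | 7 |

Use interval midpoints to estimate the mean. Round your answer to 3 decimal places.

14.220

Midpoints: 2, 6, 10, 14, 18, 22, 26, 30
Σfm = 13×2 + 13×6 + 20×10 + 23×14 + 12×18 + 12×22 + 9×26 + 7×30 = 1550
n = Σf = 109
Mean = 1550 / 109 = 14.2202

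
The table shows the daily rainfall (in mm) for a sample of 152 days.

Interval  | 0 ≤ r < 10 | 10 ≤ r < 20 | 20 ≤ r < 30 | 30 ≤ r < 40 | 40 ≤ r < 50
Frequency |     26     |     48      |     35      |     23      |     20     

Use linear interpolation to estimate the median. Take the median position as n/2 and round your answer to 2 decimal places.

20.57

Cumulative frequencies: 26, 74, 109, 132, 152
n = 152; position = n/2 = 76.
This falls in the class 20 ≤ r < 30: L = 20, F = 74, f = 35, h = 10.
Median ≈ 20 + ((76 − 74) / 35) × 10 = 20.5714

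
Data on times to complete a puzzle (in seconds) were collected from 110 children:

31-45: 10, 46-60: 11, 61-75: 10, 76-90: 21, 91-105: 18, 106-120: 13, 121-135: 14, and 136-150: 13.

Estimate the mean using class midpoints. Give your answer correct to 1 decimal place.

Midpoints: 38, 53, 68, 83, 98, 113, 128, 143
Σfm = 10×38 + 11×53 + 10×68 + 21×83 + 18×98 + 13×113 + 14×128 + 13×143 = 10270
n = Σf = 110
Mean = 10270 / 110 = 93.3636

93.4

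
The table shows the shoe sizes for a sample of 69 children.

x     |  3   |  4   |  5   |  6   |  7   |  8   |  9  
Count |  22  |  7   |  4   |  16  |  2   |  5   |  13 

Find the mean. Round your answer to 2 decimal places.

Values: 3, 4, 5, 6, 7, 8, 9
Σfx = 22×3 + 7×4 + 4×5 + 16×6 + 2×7 + 5×8 + 13×9 = 381
n = Σf = 69
Mean = 381 / 69 = 5.5217

5.52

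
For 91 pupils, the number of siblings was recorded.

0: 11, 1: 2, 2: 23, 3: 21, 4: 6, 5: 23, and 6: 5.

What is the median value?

3

Cumulative frequencies: 11, 13, 36, 57, 63, 86, 91
n = 91, so the median is the value in position (n+1)/2 = 46.
Position 46 falls at value 3.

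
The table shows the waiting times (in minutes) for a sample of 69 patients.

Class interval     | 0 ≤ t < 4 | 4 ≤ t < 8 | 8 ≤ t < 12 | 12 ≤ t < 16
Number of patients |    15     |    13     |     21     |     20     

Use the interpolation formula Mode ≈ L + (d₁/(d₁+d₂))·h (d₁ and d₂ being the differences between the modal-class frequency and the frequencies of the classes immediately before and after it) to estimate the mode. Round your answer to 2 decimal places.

11.56

Modal class: 8 ≤ t < 12 (highest frequency 21).
d₁ = 21 − 13 = 8, d₂ = 21 − 20 = 1
Mode ≈ 8 + (8/(8+1)) × 4 = 8 + 3.5556 = 11.5556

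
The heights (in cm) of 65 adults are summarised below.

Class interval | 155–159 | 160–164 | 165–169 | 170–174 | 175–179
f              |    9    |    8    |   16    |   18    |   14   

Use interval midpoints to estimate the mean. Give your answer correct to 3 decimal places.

Midpoints: 157, 162, 167, 172, 177
Σfm = 9×157 + 8×162 + 16×167 + 18×172 + 14×177 = 10955
n = Σf = 65
Mean = 10955 / 65 = 168.5385

168.538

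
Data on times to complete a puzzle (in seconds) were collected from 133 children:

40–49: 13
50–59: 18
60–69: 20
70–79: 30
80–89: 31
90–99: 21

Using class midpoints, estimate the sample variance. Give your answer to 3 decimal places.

Midpoints: 44.5, 54.5, 64.5, 74.5, 84.5, 94.5
n = 133, Σfm = 9688.5, mean = 72.8459
Σfm² = 737803.25
Σf(m − x̄)² = Σfm² − (Σfm)²/n = 737803.25 − 9688.5²/133 = 32036.0902
Sample variance = 32036.0902 / 132 = 242.6977

242.698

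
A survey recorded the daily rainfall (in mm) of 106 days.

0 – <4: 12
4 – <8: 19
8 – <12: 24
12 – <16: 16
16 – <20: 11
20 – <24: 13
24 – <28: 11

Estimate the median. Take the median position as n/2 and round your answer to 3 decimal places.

11.667

Cumulative frequencies: 12, 31, 55, 71, 82, 95, 106
n = 106; position = n/2 = 53.
This falls in the class 8 – <12: L = 8, F = 31, f = 24, h = 4.
Median ≈ 8 + ((53 − 31) / 24) × 4 = 11.6667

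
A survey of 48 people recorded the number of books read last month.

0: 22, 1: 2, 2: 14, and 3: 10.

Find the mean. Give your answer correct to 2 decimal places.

Values: 0, 1, 2, 3
Σfx = 22×0 + 2×1 + 14×2 + 10×3 = 60
n = Σf = 48
Mean = 60 / 48 = 1.2500

1.25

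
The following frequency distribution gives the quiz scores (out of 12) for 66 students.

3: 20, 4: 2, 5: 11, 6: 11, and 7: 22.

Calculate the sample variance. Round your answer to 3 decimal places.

2.745

Values: 3, 4, 5, 6, 7
n = 66, Σfx = 343, mean = 5.1970
Σfx² = 1961
Σf(x − x̄)² = Σfx² − (Σfx)²/n = 1961 − 343²/66 = 178.4394
Sample variance = 178.4394 / 65 = 2.7452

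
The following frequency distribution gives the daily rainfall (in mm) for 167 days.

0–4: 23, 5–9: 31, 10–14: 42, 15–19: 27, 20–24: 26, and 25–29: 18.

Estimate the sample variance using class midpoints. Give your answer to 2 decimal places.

Midpoints: 2, 7, 12, 17, 22, 27
n = 167, Σfm = 2284, mean = 13.6766
Σfm² = 41168
Σf(m − x̄)² = Σfm² − (Σfm)²/n = 41168 − 2284²/167 = 9930.5389
Sample variance = 9930.5389 / 166 = 59.8225

59.82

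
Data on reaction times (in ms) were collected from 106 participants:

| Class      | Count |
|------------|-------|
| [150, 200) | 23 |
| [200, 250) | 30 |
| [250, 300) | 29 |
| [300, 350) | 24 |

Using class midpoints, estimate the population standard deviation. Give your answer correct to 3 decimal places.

Midpoints: 175, 225, 275, 325
n = 106, Σfm = 26550, mean = 250.4717
Σfm² = 6951250
Σf(m − x̄)² = Σfm² − (Σfm)²/n = 6951250 − 26550²/106 = 301226.4151
Population variance = 301226.4151 / 106 = 2841.7586
Standard deviation = √2841.7586 = 53.3081

53.308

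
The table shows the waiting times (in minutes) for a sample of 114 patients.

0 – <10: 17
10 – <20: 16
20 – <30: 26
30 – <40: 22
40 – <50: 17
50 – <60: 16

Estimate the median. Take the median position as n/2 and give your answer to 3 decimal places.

Cumulative frequencies: 17, 33, 59, 81, 98, 114
n = 114; position = n/2 = 57.
This falls in the class 20 – <30: L = 20, F = 33, f = 26, h = 10.
Median ≈ 20 + ((57 − 33) / 26) × 10 = 29.2308

29.231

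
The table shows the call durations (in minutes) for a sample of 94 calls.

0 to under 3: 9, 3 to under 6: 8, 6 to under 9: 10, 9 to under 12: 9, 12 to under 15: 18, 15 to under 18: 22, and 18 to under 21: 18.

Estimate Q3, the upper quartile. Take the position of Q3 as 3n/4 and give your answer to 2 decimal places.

17.25

Cumulative frequencies: 9, 17, 27, 36, 54, 76, 94
n = 94; position = 3n/4 = 70.5.
This falls in the class 15 to under 18: L = 15, F = 54, f = 22, h = 3.
Upper quartile ≈ 15 + ((70.5 − 54) / 22) × 3 = 17.2500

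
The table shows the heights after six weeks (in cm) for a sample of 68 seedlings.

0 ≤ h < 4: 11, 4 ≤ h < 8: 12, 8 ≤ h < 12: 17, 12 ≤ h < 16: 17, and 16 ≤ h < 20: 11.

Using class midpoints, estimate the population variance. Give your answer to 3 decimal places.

Midpoints: 2, 6, 10, 14, 18
n = 68, Σfm = 700, mean = 10.2941
Σfm² = 9072
Σf(m − x̄)² = Σfm² − (Σfm)²/n = 9072 − 700²/68 = 1866.1176
Population variance = 1866.1176 / 68 = 27.4429

27.443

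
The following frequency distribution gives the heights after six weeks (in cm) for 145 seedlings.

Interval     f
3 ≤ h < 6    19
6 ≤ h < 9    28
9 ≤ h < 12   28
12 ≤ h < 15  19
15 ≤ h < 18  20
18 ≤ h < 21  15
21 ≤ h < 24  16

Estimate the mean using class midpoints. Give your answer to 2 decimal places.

12.61

Midpoints: 4.5, 7.5, 10.5, 13.5, 16.5, 19.5, 22.5
Σfm = 19×4.5 + 28×7.5 + 28×10.5 + 19×13.5 + 20×16.5 + 15×19.5 + 16×22.5 = 1828.5
n = Σf = 145
Mean = 1828.5 / 145 = 12.6103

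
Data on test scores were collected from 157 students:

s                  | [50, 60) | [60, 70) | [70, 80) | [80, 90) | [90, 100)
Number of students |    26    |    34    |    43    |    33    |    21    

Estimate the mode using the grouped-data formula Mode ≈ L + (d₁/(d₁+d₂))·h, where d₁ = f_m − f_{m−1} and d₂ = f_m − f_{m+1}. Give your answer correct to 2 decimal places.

Modal class: [70, 80) (highest frequency 43).
d₁ = 43 − 34 = 9, d₂ = 43 − 33 = 10
Mode ≈ 70 + (9/(9+10)) × 10 = 70 + 4.7368 = 74.7368

74.74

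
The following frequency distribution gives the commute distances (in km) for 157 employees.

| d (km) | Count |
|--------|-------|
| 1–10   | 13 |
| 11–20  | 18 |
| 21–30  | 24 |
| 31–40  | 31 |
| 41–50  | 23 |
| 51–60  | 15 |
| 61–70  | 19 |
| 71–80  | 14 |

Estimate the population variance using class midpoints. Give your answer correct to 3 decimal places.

Midpoints: 5.5, 15.5, 25.5, 35.5, 45.5, 55.5, 65.5, 75.5
n = 157, Σfm = 6243.5, mean = 39.7675
Σfm² = 314529.25
Σf(m − x̄)² = Σfm² − (Σfm)²/n = 314529.25 − 6243.5²/157 = 66240.7643
Population variance = 66240.7643 / 157 = 421.9157

421.916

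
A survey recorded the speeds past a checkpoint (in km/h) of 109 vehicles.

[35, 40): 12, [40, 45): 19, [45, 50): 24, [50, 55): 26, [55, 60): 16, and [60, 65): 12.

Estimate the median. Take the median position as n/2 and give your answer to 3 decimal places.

Cumulative frequencies: 12, 31, 55, 81, 97, 109
n = 109; position = n/2 = 54.5.
This falls in the class [45, 50): L = 45, F = 31, f = 24, h = 5.
Median ≈ 45 + ((54.5 − 31) / 24) × 5 = 49.8958

49.896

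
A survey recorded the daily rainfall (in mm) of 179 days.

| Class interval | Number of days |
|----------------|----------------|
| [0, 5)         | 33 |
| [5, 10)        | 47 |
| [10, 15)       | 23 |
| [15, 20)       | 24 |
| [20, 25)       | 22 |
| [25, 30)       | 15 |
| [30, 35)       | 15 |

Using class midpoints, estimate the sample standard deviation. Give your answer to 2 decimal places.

Midpoints: 2.5, 7.5, 12.5, 17.5, 22.5, 27.5, 32.5
n = 179, Σfm = 2537.5, mean = 14.1760
Σfm² = 52118.75
Σf(m − x̄)² = Σfm² − (Σfm)²/n = 52118.75 − 2537.5²/179 = 16147.2067
Sample variance = 16147.2067 / 178 = 90.7146
Standard deviation = √90.7146 = 9.5244

9.52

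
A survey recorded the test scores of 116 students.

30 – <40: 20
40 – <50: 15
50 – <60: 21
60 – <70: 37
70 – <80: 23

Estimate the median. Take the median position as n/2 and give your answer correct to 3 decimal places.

Cumulative frequencies: 20, 35, 56, 93, 116
n = 116; position = n/2 = 58.
This falls in the class 60 – <70: L = 60, F = 56, f = 37, h = 10.
Median ≈ 60 + ((58 − 56) / 37) × 10 = 60.5405

60.541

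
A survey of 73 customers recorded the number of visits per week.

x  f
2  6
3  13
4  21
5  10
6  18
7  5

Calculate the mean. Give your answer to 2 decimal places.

4.49

Values: 2, 3, 4, 5, 6, 7
Σfx = 6×2 + 13×3 + 21×4 + 10×5 + 18×6 + 5×7 = 328
n = Σf = 73
Mean = 328 / 73 = 4.4932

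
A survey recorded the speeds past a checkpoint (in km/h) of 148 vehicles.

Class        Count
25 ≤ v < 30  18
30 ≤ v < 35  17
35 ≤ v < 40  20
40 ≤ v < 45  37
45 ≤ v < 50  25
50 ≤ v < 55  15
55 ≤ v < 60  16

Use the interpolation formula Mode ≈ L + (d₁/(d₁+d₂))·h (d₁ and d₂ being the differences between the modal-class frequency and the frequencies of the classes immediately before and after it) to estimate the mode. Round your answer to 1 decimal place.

42.9

Modal class: 40 ≤ v < 45 (highest frequency 37).
d₁ = 37 − 20 = 17, d₂ = 37 − 25 = 12
Mode ≈ 40 + (17/(17+12)) × 5 = 40 + 2.9310 = 42.9310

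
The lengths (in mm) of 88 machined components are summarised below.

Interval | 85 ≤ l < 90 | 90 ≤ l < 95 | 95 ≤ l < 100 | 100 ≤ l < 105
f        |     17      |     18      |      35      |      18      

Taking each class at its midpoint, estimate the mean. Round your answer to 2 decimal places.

95.57

Midpoints: 87.5, 92.5, 97.5, 102.5
Σfm = 17×87.5 + 18×92.5 + 35×97.5 + 18×102.5 = 8410
n = Σf = 88
Mean = 8410 / 88 = 95.5682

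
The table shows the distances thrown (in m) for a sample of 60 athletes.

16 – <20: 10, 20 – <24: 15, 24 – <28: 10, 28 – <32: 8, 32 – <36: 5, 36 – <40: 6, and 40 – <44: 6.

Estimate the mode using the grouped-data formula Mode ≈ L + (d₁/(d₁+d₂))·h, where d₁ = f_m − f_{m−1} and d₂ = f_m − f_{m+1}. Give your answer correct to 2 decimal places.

Modal class: 20 – <24 (highest frequency 15).
d₁ = 15 − 10 = 5, d₂ = 15 − 10 = 5
Mode ≈ 20 + (5/(5+5)) × 4 = 20 + 2.0000 = 22.0000

22.00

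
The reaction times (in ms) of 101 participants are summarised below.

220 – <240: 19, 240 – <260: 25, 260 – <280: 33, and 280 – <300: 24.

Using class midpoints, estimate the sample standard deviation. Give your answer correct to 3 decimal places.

20.971

Midpoints: 230, 250, 270, 290
n = 101, Σfm = 26490, mean = 262.2772
Σfm² = 6991700
Σf(m − x̄)² = Σfm² − (Σfm)²/n = 6991700 − 26490²/101 = 43976.2376
Sample variance = 43976.2376 / 100 = 439.7624
Standard deviation = √439.7624 = 20.9705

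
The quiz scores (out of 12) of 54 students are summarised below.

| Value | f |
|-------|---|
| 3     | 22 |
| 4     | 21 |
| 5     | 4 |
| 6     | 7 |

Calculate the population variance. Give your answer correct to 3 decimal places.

0.995

Values: 3, 4, 5, 6
n = 54, Σfx = 212, mean = 3.9259
Σfx² = 886
Σf(x − x̄)² = Σfx² − (Σfx)²/n = 886 − 212²/54 = 53.7037
Population variance = 53.7037 / 54 = 0.9945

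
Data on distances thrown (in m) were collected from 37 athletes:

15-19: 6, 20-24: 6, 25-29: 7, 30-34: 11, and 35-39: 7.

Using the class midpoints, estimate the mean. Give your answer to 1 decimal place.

27.9

Midpoints: 17, 22, 27, 32, 37
Σfm = 6×17 + 6×22 + 7×27 + 11×32 + 7×37 = 1034
n = Σf = 37
Mean = 1034 / 37 = 27.9459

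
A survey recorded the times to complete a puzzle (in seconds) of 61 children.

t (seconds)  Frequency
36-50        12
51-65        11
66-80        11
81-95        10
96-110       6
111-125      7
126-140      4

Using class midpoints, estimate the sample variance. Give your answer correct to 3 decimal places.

789.590

Midpoints: 43, 58, 73, 88, 103, 118, 133
n = 61, Σfm = 4813, mean = 78.9016
Σfm² = 427129
Σf(m − x̄)² = Σfm² − (Σfm)²/n = 427129 − 4813²/61 = 47375.4098
Sample variance = 47375.4098 / 60 = 789.5902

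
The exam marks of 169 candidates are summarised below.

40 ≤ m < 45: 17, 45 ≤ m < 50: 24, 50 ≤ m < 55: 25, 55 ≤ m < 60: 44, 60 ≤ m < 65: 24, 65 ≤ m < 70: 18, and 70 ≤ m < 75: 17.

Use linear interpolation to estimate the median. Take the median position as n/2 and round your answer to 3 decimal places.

Cumulative frequencies: 17, 41, 66, 110, 134, 152, 169
n = 169; position = n/2 = 84.5.
This falls in the class 55 ≤ m < 60: L = 55, F = 66, f = 44, h = 5.
Median ≈ 55 + ((84.5 − 66) / 44) × 5 = 57.1023

57.102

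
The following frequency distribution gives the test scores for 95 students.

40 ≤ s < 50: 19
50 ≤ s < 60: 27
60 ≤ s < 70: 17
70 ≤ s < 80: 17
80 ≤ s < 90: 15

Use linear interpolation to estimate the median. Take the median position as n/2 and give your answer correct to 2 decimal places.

60.88

Cumulative frequencies: 19, 46, 63, 80, 95
n = 95; position = n/2 = 47.5.
This falls in the class 60 ≤ s < 70: L = 60, F = 46, f = 17, h = 10.
Median ≈ 60 + ((47.5 − 46) / 17) × 10 = 60.8824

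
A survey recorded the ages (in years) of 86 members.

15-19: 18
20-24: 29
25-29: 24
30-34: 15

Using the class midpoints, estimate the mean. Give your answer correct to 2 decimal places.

Midpoints: 17, 22, 27, 32
Σfm = 18×17 + 29×22 + 24×27 + 15×32 = 2072
n = Σf = 86
Mean = 2072 / 86 = 24.0930

24.09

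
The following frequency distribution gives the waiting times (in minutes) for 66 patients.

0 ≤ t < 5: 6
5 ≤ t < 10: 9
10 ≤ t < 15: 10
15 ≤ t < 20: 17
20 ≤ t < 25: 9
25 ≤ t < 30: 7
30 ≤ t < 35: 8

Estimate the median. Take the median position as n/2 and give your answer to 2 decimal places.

17.35

Cumulative frequencies: 6, 15, 25, 42, 51, 58, 66
n = 66; position = n/2 = 33.
This falls in the class 15 ≤ t < 20: L = 15, F = 25, f = 17, h = 5.
Median ≈ 15 + ((33 − 25) / 17) × 5 = 17.3529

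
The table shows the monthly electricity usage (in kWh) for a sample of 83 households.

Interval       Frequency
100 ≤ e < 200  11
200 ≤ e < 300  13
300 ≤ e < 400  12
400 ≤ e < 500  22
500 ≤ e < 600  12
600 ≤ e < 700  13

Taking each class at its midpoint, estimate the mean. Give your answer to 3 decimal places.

410.241

Midpoints: 150, 250, 350, 450, 550, 650
Σfm = 11×150 + 13×250 + 12×350 + 22×450 + 12×550 + 13×650 = 34050
n = Σf = 83
Mean = 34050 / 83 = 410.2410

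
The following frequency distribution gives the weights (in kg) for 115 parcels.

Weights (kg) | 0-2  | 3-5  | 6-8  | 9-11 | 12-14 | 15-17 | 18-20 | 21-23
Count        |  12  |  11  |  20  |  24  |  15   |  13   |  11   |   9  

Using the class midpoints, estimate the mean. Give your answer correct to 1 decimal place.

10.8

Midpoints: 1, 4, 7, 10, 13, 16, 19, 22
Σfm = 12×1 + 11×4 + 20×7 + 24×10 + 15×13 + 13×16 + 11×19 + 9×22 = 1246
n = Σf = 115
Mean = 1246 / 115 = 10.8348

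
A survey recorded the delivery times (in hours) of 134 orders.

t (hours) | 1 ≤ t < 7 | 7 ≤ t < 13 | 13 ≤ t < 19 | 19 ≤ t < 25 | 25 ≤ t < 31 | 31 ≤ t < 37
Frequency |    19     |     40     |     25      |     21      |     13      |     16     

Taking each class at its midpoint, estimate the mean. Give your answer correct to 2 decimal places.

Midpoints: 4, 10, 16, 22, 28, 34
Σfm = 19×4 + 40×10 + 25×16 + 21×22 + 13×28 + 16×34 = 2246
n = Σf = 134
Mean = 2246 / 134 = 16.7612

16.76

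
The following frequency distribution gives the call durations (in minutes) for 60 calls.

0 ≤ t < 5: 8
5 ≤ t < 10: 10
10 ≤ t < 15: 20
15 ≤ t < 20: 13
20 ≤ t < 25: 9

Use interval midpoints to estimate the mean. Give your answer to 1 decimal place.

Midpoints: 2.5, 7.5, 12.5, 17.5, 22.5
Σfm = 8×2.5 + 10×7.5 + 20×12.5 + 13×17.5 + 9×22.5 = 775
n = Σf = 60
Mean = 775 / 60 = 12.9167

12.9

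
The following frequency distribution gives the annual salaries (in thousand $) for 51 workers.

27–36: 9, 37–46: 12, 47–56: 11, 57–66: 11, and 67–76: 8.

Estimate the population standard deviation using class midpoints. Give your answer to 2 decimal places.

Midpoints: 31.5, 41.5, 51.5, 61.5, 71.5
n = 51, Σfm = 2596.5, mean = 50.9118
Σfm² = 141274.75
Σf(m − x̄)² = Σfm² − (Σfm)²/n = 141274.75 − 2596.5²/51 = 9082.3529
Population variance = 9082.3529 / 51 = 178.0854
Standard deviation = √178.0854 = 13.3449

13.34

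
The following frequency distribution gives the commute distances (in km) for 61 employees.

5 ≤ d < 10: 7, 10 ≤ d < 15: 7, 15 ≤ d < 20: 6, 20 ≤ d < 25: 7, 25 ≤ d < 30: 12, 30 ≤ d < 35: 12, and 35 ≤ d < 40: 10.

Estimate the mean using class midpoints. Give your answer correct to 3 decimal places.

24.549

Midpoints: 7.5, 12.5, 17.5, 22.5, 27.5, 32.5, 37.5
Σfm = 7×7.5 + 7×12.5 + 6×17.5 + 7×22.5 + 12×27.5 + 12×32.5 + 10×37.5 = 1497.5
n = Σf = 61
Mean = 1497.5 / 61 = 24.5492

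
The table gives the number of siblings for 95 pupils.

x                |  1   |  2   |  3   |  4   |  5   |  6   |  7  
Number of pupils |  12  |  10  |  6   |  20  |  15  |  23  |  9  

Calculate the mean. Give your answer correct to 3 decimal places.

4.274

Values: 1, 2, 3, 4, 5, 6, 7
Σfx = 12×1 + 10×2 + 6×3 + 20×4 + 15×5 + 23×6 + 9×7 = 406
n = Σf = 95
Mean = 406 / 95 = 4.2737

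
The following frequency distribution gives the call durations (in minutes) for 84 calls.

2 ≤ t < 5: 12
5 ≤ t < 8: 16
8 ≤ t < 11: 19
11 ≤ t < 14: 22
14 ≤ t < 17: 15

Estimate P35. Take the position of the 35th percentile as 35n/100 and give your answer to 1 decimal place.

8.2

Cumulative frequencies: 12, 28, 47, 69, 84
n = 84; position = 35n/100 = 29.4.
This falls in the class 8 ≤ t < 11: L = 8, F = 28, f = 19, h = 3.
35th percentile ≈ 8 + ((29.4 − 28) / 19) × 3 = 8.2211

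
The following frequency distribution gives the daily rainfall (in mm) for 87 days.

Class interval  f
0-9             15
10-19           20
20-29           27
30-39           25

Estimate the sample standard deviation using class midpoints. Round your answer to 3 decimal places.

Midpoints: 4.5, 14.5, 24.5, 34.5
n = 87, Σfm = 1881.5, mean = 21.6264
Σfm² = 50471.75
Σf(m − x̄)² = Σfm² − (Σfm)²/n = 50471.75 − 1881.5²/87 = 9781.6092
Sample variance = 9781.6092 / 86 = 113.7396
Standard deviation = √113.7396 = 10.6649

10.665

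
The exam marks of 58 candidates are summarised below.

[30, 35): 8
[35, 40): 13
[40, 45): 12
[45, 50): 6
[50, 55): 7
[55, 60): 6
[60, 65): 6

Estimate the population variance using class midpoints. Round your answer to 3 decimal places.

90.614

Midpoints: 32.5, 37.5, 42.5, 47.5, 52.5, 57.5, 62.5
n = 58, Σfm = 2630, mean = 45.3448
Σfm² = 124512.5
Σf(m − x̄)² = Σfm² − (Σfm)²/n = 124512.5 − 2630²/58 = 5255.6034
Population variance = 5255.6034 / 58 = 90.6139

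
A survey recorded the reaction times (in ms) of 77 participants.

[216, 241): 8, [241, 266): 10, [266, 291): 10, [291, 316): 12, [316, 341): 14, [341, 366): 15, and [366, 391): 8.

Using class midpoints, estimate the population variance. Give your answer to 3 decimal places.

Midpoints: 228.5, 253.5, 278.5, 303.5, 328.5, 353.5, 378.5
n = 77, Σfm = 23719.5, mean = 308.0455
Σfm² = 7472593.25
Σf(m − x̄)² = Σfm² − (Σfm)²/n = 7472593.25 − 23719.5²/77 = 165909.0909
Population variance = 165909.0909 / 77 = 2154.6635

2154.664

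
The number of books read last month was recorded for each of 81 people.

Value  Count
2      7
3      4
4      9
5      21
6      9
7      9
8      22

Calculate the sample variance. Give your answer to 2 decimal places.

3.67

Values: 2, 3, 4, 5, 6, 7, 8
n = 81, Σfx = 460, mean = 5.6790
Σfx² = 2906
Σf(x − x̄)² = Σfx² − (Σfx)²/n = 2906 − 460²/81 = 293.6543
Sample variance = 293.6543 / 80 = 3.6707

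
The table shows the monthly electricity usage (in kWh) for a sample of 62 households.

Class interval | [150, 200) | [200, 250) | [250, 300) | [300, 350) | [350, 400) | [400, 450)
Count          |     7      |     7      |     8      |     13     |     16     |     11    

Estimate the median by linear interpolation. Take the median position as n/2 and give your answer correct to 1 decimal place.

334.6

Cumulative frequencies: 7, 14, 22, 35, 51, 62
n = 62; position = n/2 = 31.
This falls in the class [300, 350): L = 300, F = 22, f = 13, h = 50.
Median ≈ 300 + ((31 − 22) / 13) × 50 = 334.6154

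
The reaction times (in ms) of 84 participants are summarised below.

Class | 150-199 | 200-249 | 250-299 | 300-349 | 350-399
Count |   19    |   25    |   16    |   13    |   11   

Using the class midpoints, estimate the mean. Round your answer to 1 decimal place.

Midpoints: 174.5, 224.5, 274.5, 324.5, 374.5
Σfm = 19×174.5 + 25×224.5 + 16×274.5 + 13×324.5 + 11×374.5 = 21658
n = Σf = 84
Mean = 21658 / 84 = 257.8333

257.8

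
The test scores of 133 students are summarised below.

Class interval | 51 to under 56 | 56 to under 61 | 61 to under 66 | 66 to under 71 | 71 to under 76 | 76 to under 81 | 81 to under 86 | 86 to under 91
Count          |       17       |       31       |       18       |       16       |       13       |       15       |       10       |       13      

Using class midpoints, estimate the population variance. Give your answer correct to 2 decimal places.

Midpoints: 53.5, 58.5, 63.5, 68.5, 73.5, 78.5, 83.5, 88.5
n = 133, Σfm = 9080.5, mean = 68.2744
Σfm² = 636609.25
Σf(m − x̄)² = Σfm² − (Σfm)²/n = 636609.25 − 9080.5²/133 = 16643.2331
Population variance = 16643.2331 / 133 = 125.1371

125.14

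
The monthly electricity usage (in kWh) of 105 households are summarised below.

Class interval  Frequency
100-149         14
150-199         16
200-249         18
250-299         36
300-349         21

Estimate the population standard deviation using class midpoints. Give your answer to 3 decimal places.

65.645

Midpoints: 124.5, 174.5, 224.5, 274.5, 324.5
n = 105, Σfm = 25272.5, mean = 240.6905
Σfm² = 6535326.25
Σf(m − x̄)² = Σfm² − (Σfm)²/n = 6535326.25 − 25272.5²/105 = 452476.1905
Population variance = 452476.1905 / 105 = 4309.2971
Standard deviation = √4309.2971 = 65.6452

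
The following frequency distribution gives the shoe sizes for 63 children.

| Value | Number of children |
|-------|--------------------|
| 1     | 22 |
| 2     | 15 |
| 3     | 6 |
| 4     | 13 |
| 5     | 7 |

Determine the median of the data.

2

Cumulative frequencies: 22, 37, 43, 56, 63
n = 63, so the median is the value in position (n+1)/2 = 32.
Position 32 falls at value 2.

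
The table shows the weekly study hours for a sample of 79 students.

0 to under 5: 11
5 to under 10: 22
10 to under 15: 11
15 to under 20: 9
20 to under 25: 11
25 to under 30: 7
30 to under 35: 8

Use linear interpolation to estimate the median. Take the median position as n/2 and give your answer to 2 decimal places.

Cumulative frequencies: 11, 33, 44, 53, 64, 71, 79
n = 79; position = n/2 = 39.5.
This falls in the class 10 to under 15: L = 10, F = 33, f = 11, h = 5.
Median ≈ 10 + ((39.5 − 33) / 11) × 5 = 12.9545

12.95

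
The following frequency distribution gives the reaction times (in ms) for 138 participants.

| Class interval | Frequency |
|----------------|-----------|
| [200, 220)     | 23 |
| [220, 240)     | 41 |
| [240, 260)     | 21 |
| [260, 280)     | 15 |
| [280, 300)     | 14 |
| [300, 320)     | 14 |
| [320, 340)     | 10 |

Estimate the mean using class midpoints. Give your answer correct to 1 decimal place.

255.5

Midpoints: 210, 230, 250, 270, 290, 310, 330
Σfm = 23×210 + 41×230 + 21×250 + 15×270 + 14×290 + 14×310 + 10×330 = 35260
n = Σf = 138
Mean = 35260 / 138 = 255.5072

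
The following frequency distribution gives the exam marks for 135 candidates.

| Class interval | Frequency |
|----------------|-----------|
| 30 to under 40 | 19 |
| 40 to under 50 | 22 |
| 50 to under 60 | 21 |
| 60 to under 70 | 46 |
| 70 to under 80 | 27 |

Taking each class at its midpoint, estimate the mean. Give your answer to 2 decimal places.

57.96

Midpoints: 35, 45, 55, 65, 75
Σfm = 19×35 + 22×45 + 21×55 + 46×65 + 27×75 = 7825
n = Σf = 135
Mean = 7825 / 135 = 57.9630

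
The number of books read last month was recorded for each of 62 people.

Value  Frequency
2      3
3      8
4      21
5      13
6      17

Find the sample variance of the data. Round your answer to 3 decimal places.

Values: 2, 3, 4, 5, 6
n = 62, Σfx = 281, mean = 4.5323
Σfx² = 1357
Σf(x − x̄)² = Σfx² − (Σfx)²/n = 1357 − 281²/62 = 83.4355
Sample variance = 83.4355 / 61 = 1.3678

1.368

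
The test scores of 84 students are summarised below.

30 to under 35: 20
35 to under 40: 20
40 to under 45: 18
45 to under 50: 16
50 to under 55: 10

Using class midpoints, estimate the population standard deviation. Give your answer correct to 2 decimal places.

Midpoints: 32.5, 37.5, 42.5, 47.5, 52.5
n = 84, Σfm = 3450, mean = 41.0714
Σfm² = 145425
Σf(m − x̄)² = Σfm² − (Σfm)²/n = 145425 − 3450²/84 = 3728.5714
Population variance = 3728.5714 / 84 = 44.3878
Standard deviation = √44.3878 = 6.6624

6.66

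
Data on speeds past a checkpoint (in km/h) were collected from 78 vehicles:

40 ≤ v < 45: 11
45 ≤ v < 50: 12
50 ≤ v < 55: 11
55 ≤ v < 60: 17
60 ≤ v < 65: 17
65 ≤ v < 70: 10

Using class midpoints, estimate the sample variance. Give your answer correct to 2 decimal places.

65.81

Midpoints: 42.5, 47.5, 52.5, 57.5, 62.5, 67.5
n = 78, Σfm = 4330, mean = 55.5128
Σfm² = 245437.5
Σf(m − x̄)² = Σfm² − (Σfm)²/n = 245437.5 − 4330²/78 = 5066.9872
Sample variance = 5066.9872 / 77 = 65.8050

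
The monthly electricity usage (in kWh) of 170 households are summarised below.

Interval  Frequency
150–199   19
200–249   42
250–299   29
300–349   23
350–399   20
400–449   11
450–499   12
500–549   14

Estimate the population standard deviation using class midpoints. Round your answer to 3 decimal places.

Midpoints: 174.5, 224.5, 274.5, 324.5, 374.5, 424.5, 474.5, 524.5
n = 170, Σfm = 53365, mean = 313.9118
Σfm² = 18642842.5
Σf(m − x̄)² = Σfm² − (Σfm)²/n = 18642842.5 − 53365²/170 = 1890941.1765
Population variance = 1890941.1765 / 170 = 11123.1834
Standard deviation = √11123.1834 = 105.4665

105.467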